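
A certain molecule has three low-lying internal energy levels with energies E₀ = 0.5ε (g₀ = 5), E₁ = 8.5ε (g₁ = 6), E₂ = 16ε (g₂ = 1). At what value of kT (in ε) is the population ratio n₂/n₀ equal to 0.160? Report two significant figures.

n₂/n₀ = (g₂/g₀) exp[−(E₂−E₀)/kT] = 0.160.
⇒ (E₂−E₀)/kT = ln((1/5)/0.160) = ln(1.250) = 0.2231.
kT = 15.5ε / 0.2231 = 69 ε.

69 ε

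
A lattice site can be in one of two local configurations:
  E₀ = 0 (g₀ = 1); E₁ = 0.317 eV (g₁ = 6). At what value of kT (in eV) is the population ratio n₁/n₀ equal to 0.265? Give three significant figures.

n₁/n₀ = (g₁/g₀) exp[−(E₁−E₀)/kT] = 0.265.
⇒ (E₁−E₀)/kT = ln((6/1)/0.265) = ln(22.642) = 3.1198.
kT = 0.317 eV / 3.1198 = 0.102 eV.

0.102 eV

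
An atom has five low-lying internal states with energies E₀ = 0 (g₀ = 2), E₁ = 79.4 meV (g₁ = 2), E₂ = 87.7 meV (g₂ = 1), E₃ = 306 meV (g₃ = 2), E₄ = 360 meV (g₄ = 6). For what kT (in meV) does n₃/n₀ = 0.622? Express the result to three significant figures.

644 meV

n₃/n₀ = (g₃/g₀) exp[−(E₃−E₀)/kT] = 0.622.
⇒ (E₃−E₀)/kT = ln((2/2)/0.622) = ln(1.6077) = 0.47480.
kT = 306 meV / 0.47480 = 644 meV.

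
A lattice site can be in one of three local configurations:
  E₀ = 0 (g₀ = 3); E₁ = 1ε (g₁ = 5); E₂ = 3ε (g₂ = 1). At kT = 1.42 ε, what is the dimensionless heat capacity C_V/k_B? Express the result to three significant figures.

Eᵢ/kT = 0, 0.70423, 2.1127.
Z = Σ gᵢe^(−Eᵢ/kT) = 3·e^(−0) + 5·e^(−0.70423) + 1·e^(−2.1127) = 3.0000 + 2.4724 + 0.12091 = 5.5933.
⟨E⟩ = 0.50688 ε, ⟨E²⟩ = 0.63658 ε².
C_V/k_B = (⟨E²⟩ − ⟨E⟩²)/(kT)² = (0.63658 − 0.25693)/2.0164 = 0.188.

0.188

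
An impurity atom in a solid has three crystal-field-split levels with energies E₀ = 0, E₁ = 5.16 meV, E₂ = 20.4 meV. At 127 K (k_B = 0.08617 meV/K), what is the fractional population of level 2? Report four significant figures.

0.08714

k_BT = 0.08617 × 127 K = 10.9436 meV.
Eᵢ/kT = 0, 0.471508, 1.86410.
Z = Σ e^(−Eᵢ/kT) = e^(−0) + e^(−0.471508) + e^(−1.86410) = 1.00000 + 0.624060 + 0.155036 = 1.77910.
P₂ = e^(−E₂/kT) / Z = 0.155036/1.77910 = 0.08714.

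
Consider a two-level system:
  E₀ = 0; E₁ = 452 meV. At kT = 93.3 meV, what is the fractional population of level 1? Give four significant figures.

Eᵢ/kT = 0, 4.84459.
Z = Σ e^(−Eᵢ/kT) = e^(−0) + e^(−4.84459) = 1.00000 + 0.00787084 = 1.00787.
P₁ = e^(−E₁/kT) / Z = 0.00787084/1.00787 = 0.007809.

0.007809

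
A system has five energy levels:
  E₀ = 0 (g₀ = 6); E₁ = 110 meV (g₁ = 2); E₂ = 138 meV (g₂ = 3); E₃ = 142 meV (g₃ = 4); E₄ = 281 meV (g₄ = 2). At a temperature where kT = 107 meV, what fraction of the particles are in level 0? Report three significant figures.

0.686

Eᵢ/kT = 0, 1.0280, 1.2897, 1.3271, 2.6262.
Z = Σ gᵢe^(−Eᵢ/kT) = 6·e^(−0) + 2·e^(−1.0280) + 3·e^(−1.2897) + 4·e^(−1.3271) + 2·e^(−2.6262) = 6.0000 + 0.71544 + 0.82606 + 1.0610 + 0.14471 = 8.7472.
P₀ = g₀ e^(−E₀/kT) / Z = 6.0000/8.7472 = 0.686.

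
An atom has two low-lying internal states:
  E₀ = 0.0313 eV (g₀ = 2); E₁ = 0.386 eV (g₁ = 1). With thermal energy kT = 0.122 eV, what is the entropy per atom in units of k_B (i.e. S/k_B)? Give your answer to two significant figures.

Eᵢ/kT = 0.2566, 3.164.
Z = Σ gᵢe^(−Eᵢ/kT) = 2·e^(−0.2566) + 1·e^(−3.164) = 1.547 + 0.04226 = 1.589.
⟨E⟩ = Σ EᵢPᵢ = 0.04074 eV.
S/k_B = ln Z + ⟨E⟩/kT = ln(1.589) + 0.04074/0.122 = 0.4631 + 0.3339 = 0.80.

0.80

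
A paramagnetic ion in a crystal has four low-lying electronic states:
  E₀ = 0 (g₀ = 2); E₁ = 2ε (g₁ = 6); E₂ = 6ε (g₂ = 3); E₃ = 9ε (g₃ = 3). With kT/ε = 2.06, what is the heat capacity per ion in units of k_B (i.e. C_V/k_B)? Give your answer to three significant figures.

0.545

Eᵢ/kT = 0, 0.97087, 2.9126, 4.3689.
Z = Σ gᵢe^(−Eᵢ/kT) = 2·e^(−0) + 6·e^(−0.97087) + 3·e^(−2.9126) + 3·e^(−4.3689) = 2.0000 + 2.2725 + 0.16300 + 0.037995 = 4.4735.
⟨E⟩ = 1.3110 ε, ⟨E²⟩ = 4.0317 ε².
C_V/k_B = (⟨E²⟩ − ⟨E⟩²)/(kT)² = (4.0317 − 1.7187)/4.2436 = 0.545.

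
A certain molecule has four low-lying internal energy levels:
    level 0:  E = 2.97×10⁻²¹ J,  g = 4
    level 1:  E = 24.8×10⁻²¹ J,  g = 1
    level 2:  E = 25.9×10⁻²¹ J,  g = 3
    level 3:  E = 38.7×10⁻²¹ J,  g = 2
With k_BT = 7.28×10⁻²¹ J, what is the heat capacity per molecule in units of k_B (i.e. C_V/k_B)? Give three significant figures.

0.474

Eᵢ/kT = 0.40797, 3.4066, 3.5577, 5.3159.
Z = Σ gᵢe^(−Eᵢ/kT) = 4·e^(−0.40797) + 1·e^(−3.4066) + 3·e^(−3.5577) + 2·e^(−5.3159) = 2.6600 + 0.033154 + 0.085513 + 0.0098257 = 2.7885.
⟨E⟩ = 4.0586, ⟨E²⟩ = 41.576.
C_V/k_B = (⟨E²⟩ − ⟨E⟩²)/(kT)² = (41.576 − 16.472)/52.998 = 0.474.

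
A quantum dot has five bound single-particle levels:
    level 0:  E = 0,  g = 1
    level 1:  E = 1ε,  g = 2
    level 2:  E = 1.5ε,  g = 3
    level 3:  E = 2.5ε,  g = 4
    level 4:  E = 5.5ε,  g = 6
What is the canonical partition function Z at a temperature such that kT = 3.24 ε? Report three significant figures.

Z = 7.31

Eᵢ/kT = 0, 0.30864, 0.46296, 0.77160, 1.6975.
Z = Σ gᵢe^(−Eᵢ/kT) = 1·e^(−0) + 2·e^(−0.30864) + 3·e^(−0.46296) + 4·e^(−0.77160) + 6·e^(−1.6975) = 1.0000 + 1.4689 + 1.8883 + 1.8491 + 1.0988 = 7.3051.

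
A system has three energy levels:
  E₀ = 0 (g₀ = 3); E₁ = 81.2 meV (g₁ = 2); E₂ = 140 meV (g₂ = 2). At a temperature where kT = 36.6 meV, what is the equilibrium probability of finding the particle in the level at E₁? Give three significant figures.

Eᵢ/kT = 0, 2.2186, 3.8251.
Z = Σ gᵢe^(−Eᵢ/kT) = 3·e^(−0) + 2·e^(−2.2186) + 2·e^(−3.8251) = 3.0000 + 0.21752 + 0.043633 = 3.2612.
P₁ = g₁ e^(−E₁/kT) / Z = 0.21752/3.2612 = 0.0667.

0.0667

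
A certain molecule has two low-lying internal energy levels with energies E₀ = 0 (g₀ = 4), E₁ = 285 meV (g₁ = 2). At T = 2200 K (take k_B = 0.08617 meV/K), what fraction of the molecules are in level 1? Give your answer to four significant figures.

0.1001

k_BT = 0.08617 × 2200 K = 189.574 meV.
Eᵢ/kT = 0, 1.50337.
Z = Σ gᵢe^(−Eᵢ/kT) = 4·e^(−0) + 2·e^(−1.50337) = 4.00000 + 0.444759 = 4.44476.
P₁ = g₁ e^(−E₁/kT) / Z = 0.444759/4.44476 = 0.1001.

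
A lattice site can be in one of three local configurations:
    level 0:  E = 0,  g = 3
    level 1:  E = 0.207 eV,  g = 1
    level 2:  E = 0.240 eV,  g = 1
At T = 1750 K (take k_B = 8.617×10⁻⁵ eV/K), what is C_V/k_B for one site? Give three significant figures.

k_BT = 8.617×10⁻⁵ × 1750 K = 0.15080 eV.
Eᵢ/kT = 0, 1.3727, 1.5915.
Z = Σ gᵢe^(−Eᵢ/kT) = 3·e^(−0) + 1·e^(−1.3727) + 1·e^(−1.5915) = 3.0000 + 0.25342 + 0.20362 = 3.4570.
⟨E⟩ = 0.029311 eV, ⟨E²⟩ = 0.0065338 eV².
C_V/k_B = (⟨E²⟩ − ⟨E⟩²)/(kT)² = (0.0065338 − 0.00085913)/0.022741 = 0.250.

0.250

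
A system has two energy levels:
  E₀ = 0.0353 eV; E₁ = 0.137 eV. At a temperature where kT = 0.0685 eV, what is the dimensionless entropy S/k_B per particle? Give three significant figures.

Eᵢ/kT = 0.51533, 2.0000.
Z = Σ e^(−Eᵢ/kT) = e^(−0.51533) + e^(−2.0000) = 0.59730 + 0.13534 = 0.73264.
⟨E⟩ = Σ EᵢPᵢ = 0.054087 eV.
S/k_B = ln Z + ⟨E⟩/kT = ln(0.73264) + 0.054087/0.0685 = -0.31110 + 0.78959 = 0.478.

0.478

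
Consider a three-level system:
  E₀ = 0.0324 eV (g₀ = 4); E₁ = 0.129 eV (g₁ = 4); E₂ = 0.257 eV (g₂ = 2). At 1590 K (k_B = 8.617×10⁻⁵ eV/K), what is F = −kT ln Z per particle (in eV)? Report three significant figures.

k_BT = 8.617×10⁻⁵ × 1590 K = 0.13701 eV.
Eᵢ/kT = 0.23648, 0.94154, 1.8758.
Z = Σ gᵢe^(−Eᵢ/kT) = 4·e^(−0.23648) + 4·e^(−0.94154) + 2·e^(−1.8758) = 3.1576 + 1.5601 + 0.30646 = 5.0242.
F = −kT ln Z = −0.13701 × ln(5.0242) = −0.13701 × 1.6143 = -0.221 eV.

-0.221 eV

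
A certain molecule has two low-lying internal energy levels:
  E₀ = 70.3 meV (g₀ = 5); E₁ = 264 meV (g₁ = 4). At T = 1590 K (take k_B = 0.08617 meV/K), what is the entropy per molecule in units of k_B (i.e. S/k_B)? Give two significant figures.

2.0

k_BT = 0.08617 × 1590 K = 137.0 meV.
Eᵢ/kT = 0.5131, 1.927.
Z = Σ gᵢe^(−Eᵢ/kT) = 5·e^(−0.5131) + 4·e^(−1.927) = 2.993 + 0.5823 = 3.575.
⟨E⟩ = Σ EᵢPᵢ = 101.9 meV.
S/k_B = ln Z + ⟨E⟩/kT = ln(3.575) + 101.9/137.0 = 1.274 + 0.7438 = 2.0.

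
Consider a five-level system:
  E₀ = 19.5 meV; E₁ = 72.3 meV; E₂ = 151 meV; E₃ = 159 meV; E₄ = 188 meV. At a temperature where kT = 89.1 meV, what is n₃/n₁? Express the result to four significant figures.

n₃/n₁ = exp[−(E₃−E₁)/kT] = exp(−(86.7 meV)/(89.1 meV)) = exp(-0.973064) = 0.3779.

0.3779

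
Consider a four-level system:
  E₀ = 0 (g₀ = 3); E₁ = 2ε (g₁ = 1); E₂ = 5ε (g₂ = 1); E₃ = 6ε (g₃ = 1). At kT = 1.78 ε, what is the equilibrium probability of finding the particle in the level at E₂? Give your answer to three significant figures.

0.0176

Eᵢ/kT = 0, 1.1236, 2.8090, 3.3708.
Z = Σ gᵢe^(−Eᵢ/kT) = 3·e^(−0) + 1·e^(−1.1236) + 1·e^(−2.8090) + 1·e^(−3.3708) = 3.0000 + 0.32511 + 0.060265 + 0.034362 = 3.4197.
P₂ = g₂ e^(−E₂/kT) / Z = 0.060265/3.4197 = 0.0176.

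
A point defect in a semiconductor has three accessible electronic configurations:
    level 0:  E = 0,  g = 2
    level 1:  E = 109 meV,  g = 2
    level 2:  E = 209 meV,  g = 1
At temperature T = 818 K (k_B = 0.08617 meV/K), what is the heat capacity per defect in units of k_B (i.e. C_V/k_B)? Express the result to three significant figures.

0.487

k_BT = 0.08617 × 818 K = 70.487 meV.
Eᵢ/kT = 0, 1.5464, 2.9651.
Z = Σ gᵢe^(−Eᵢ/kT) = 2·e^(−0) + 2·e^(−1.5464) + 1·e^(−2.9651) = 2.0000 + 0.42603 + 0.051555 = 2.4776.
⟨E⟩ = 23.092 meV, ⟨E²⟩ = 2951.9 meV².
C_V/k_B = (⟨E²⟩ − ⟨E⟩²)/(kT)² = (2951.9 − 533.24)/4968.4 = 0.487.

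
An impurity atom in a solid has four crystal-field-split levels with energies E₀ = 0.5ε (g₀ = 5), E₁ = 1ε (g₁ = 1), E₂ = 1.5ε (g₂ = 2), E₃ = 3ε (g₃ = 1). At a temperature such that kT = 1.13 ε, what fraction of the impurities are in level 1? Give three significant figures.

Eᵢ/kT = 0.44248, 0.88496, 1.3274, 2.6549.
Z = Σ gᵢe^(−Eᵢ/kT) = 5·e^(−0.44248) + 1·e^(−0.88496) + 2·e^(−1.3274) + 1·e^(−2.6549) = 3.2122 + 0.41273 + 0.53033 + 0.070306 = 4.2256.
P₁ = g₁ e^(−E₁/kT) / Z = 0.41273/4.2256 = 0.0977.

0.0977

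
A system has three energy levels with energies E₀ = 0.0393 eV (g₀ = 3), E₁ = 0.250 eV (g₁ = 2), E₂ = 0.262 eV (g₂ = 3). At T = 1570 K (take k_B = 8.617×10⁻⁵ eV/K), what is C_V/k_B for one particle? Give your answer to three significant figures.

k_BT = 8.617×10⁻⁵ × 1570 K = 0.13529 eV.
Eᵢ/kT = 0.29049, 1.8479, 1.9366.
Z = Σ gᵢe^(−Eᵢ/kT) = 3·e^(−0.29049) + 2·e^(−1.8479) + 3·e^(−1.9366) = 2.2437 + 0.31514 + 0.43258 = 2.9914.
⟨E⟩ = 0.093701 eV, ⟨E²⟩ = 0.017669 eV².
C_V/k_B = (⟨E²⟩ − ⟨E⟩²)/(kT)² = (0.017669 − 0.0087799)/0.018303 = 0.486.

0.486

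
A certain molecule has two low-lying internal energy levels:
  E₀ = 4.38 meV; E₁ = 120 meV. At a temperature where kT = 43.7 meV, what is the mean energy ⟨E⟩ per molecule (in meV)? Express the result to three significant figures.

12.0 meV

Eᵢ/kT = 0.10023, 2.7460.
Z = Σ e^(−Eᵢ/kT) = e^(−0.10023) + e^(−2.7460) = 0.90463 + 0.064184 = 0.96881.
⟨E⟩ = Σ Eᵢ e^(−Eᵢ/kT) / Z = (4.38·0.90463 + 120·0.064184) / 0.96881 = 12.0 meV.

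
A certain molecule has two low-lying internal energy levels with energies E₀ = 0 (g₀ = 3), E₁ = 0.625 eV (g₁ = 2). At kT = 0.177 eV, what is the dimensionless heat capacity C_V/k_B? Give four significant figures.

Eᵢ/kT = 0, 3.53107.
Z = Σ gᵢe^(−Eᵢ/kT) = 3·e^(−0) + 2·e^(−3.53107) = 3.00000 + 0.0585472 = 3.05855.
⟨E⟩ = 0.0119638 eV, ⟨E²⟩ = 0.00747740 eV².
C_V/k_B = (⟨E²⟩ − ⟨E⟩²)/(kT)² = (0.00747740 − 0.000143133)/0.0313290 = 0.2341.

0.2341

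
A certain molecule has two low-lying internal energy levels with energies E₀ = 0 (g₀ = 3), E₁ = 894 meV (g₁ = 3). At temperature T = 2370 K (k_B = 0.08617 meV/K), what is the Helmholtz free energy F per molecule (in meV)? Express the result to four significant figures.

-226.9 meV

k_BT = 0.08617 × 2370 K = 204.223 meV.
Eᵢ/kT = 0, 4.37757.
Z = Σ gᵢe^(−Eᵢ/kT) = 3·e^(−0) + 3·e^(−4.37757) = 3.00000 + 0.0376675 = 3.03767.
F = −kT ln Z = −204.223 × ln(3.03767) = −204.223 × 1.11109 = -226.9 meV.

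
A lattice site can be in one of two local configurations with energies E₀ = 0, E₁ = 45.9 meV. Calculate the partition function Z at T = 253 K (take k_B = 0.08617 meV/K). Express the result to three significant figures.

Z = 1.12

k_BT = 0.08617 × 253 K = 21.801 meV.
Eᵢ/kT = 0, 2.1054.
Z = Σ e^(−Eᵢ/kT) = e^(−0) + e^(−2.1054) = 1.0000 + 0.12180 = 1.1218.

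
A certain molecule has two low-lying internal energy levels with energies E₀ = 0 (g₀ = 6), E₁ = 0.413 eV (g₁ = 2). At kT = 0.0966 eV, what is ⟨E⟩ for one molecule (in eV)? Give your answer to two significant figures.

Eᵢ/kT = 0, 4.275.
Z = Σ gᵢe^(−Eᵢ/kT) = 6·e^(−0) + 2·e^(−4.275) = 6.000 + 0.02782 = 6.028.
⟨E⟩ = Σ Eᵢ gᵢe^(−Eᵢ/kT) / Z = (0·6.000 + 0.413·0.02782) / 6.028 = 0.0019 eV.

0.0019 eV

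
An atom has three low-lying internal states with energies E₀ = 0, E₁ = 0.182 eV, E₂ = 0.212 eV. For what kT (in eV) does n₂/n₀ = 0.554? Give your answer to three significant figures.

0.359 eV

n₂/n₀ = exp[−(E₂−E₀)/kT] = 0.554.
⇒ (E₂−E₀)/kT = ln(1/0.554) = ln(1.8051) = 0.59062.
kT = 0.212 eV / 0.59062 = 0.359 eV.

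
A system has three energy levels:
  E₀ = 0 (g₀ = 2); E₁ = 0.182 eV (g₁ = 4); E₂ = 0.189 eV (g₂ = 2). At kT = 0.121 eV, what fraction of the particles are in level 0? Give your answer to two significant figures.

Eᵢ/kT = 0, 1.504, 1.562.
Z = Σ gᵢe^(−Eᵢ/kT) = 2·e^(−0) + 4·e^(−1.504) + 2·e^(−1.562) = 2.000 + 0.8890 + 0.4194 = 3.308.
P₀ = g₀ e^(−E₀/kT) / Z = 2.000/3.308 = 0.60.

0.60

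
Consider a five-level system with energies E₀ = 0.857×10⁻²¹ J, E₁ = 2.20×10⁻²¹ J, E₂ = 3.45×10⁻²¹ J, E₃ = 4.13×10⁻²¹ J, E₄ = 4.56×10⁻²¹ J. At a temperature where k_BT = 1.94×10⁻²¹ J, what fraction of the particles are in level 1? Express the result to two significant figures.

Eᵢ/kT = 0.4418, 1.134, 1.778, 2.129, 2.351.
Z = Σ e^(−Eᵢ/kT) = e^(−0.4418) + e^(−1.134) + e^(−1.778) + e^(−2.129) + e^(−2.351) = 0.6429 + 0.3217 + 0.1690 + 0.1190 + 0.09527 = 1.348.
P₁ = e^(−E₁/kT) / Z = 0.3217/1.348 = 0.24.

0.24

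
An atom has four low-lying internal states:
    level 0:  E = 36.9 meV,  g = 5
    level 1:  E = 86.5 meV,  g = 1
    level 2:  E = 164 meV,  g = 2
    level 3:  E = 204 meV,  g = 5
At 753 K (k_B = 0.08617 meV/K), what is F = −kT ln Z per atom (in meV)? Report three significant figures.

k_BT = 0.08617 × 753 K = 64.886 meV.
Eᵢ/kT = 0.56869, 1.3331, 2.5275, 3.1440.
Z = Σ gᵢe^(−Eᵢ/kT) = 5·e^(−0.56869) + 1·e^(−1.3331) + 2·e^(−2.5275) + 5·e^(−3.1440) = 2.8313 + 0.26366 + 0.15972 + 0.21555 = 3.4702.
F = −kT ln Z = −64.886 × ln(3.4702) = −64.886 × 1.2442 = -80.7 meV.

-80.7 meV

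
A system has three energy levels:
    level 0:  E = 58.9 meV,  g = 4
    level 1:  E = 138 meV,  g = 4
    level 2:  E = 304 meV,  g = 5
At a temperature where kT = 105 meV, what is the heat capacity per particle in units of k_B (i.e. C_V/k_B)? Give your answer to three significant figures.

Eᵢ/kT = 0.56095, 1.3143, 2.8952.
Z = Σ gᵢe^(−Eᵢ/kT) = 4·e^(−0.56095) + 4·e^(−1.3143) + 5·e^(−2.8952) = 2.2827 + 1.0746 + 0.27644 = 3.6337.
⟨E⟩ = 100.94 meV, ⟨E²⟩ = 14842 meV².
C_V/k_B = (⟨E²⟩ − ⟨E⟩²)/(kT)² = (14842 − 10189)/11025 = 0.422.

0.422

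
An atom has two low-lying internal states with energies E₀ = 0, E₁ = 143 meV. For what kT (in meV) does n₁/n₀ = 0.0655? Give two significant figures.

52 meV

n₁/n₀ = exp[−(E₁−E₀)/kT] = 0.0655.
⇒ (E₁−E₀)/kT = ln(1/0.0655) = ln(15.27) = 2.726.
kT = 143 meV / 2.726 = 52 meV.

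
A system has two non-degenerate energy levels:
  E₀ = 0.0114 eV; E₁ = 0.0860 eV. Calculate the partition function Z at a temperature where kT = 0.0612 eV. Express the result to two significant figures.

Eᵢ/kT = 0.1863, 1.405.
Z = Σ e^(−Eᵢ/kT) = e^(−0.1863) + e^(−1.405) = 0.8300 + 0.2454 = 1.075.

Z = 1.1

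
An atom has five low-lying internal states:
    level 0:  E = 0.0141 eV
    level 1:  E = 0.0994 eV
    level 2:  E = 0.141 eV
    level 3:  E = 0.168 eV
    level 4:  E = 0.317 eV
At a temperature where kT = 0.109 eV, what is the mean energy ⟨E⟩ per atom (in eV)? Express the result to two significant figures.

0.079 eV

Eᵢ/kT = 0.1294, 0.9119, 1.294, 1.541, 2.908.
Z = Σ e^(−Eᵢ/kT) = e^(−0.1294) + e^(−0.9119) + e^(−1.294) + e^(−1.541) + e^(−2.908) = 0.8786 + 0.4018 + 0.2742 + 0.2142 + 0.05458 = 1.823.
⟨E⟩ = Σ Eᵢ e^(−Eᵢ/kT) / Z = (0.0141·0.8786 + 0.0994·0.4018 + 0.141·0.2742 + 0.168·0.2142 + 0.317·0.05458) / 1.823 = 0.079 eV.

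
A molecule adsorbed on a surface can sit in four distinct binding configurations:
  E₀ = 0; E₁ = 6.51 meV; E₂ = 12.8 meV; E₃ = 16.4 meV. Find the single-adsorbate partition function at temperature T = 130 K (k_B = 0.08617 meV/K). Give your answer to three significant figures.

Z = 2.11

k_BT = 0.08617 × 130 K = 11.202 meV.
Eᵢ/kT = 0, 0.58115, 1.1427, 1.4640.
Z = Σ e^(−Eᵢ/kT) = e^(−0) + e^(−0.58115) + e^(−1.1427) + e^(−1.4640) = 1.0000 + 0.55925 + 0.31896 + 0.23131 = 2.1095.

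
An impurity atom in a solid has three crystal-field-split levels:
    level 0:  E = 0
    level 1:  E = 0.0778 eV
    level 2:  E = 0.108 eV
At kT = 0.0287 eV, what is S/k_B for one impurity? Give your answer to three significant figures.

0.331

Eᵢ/kT = 0, 2.7108, 3.7631.
Z = Σ e^(−Eᵢ/kT) = e^(−0) + e^(−2.7108) + e^(−3.7631) = 1.0000 + 0.066484 + 0.023212 = 1.0897.
⟨E⟩ = Σ EᵢPᵢ = 0.0070472 eV.
S/k_B = ln Z + ⟨E⟩/kT = ln(1.0897) + 0.0070472/0.0287 = 0.085902 + 0.24555 = 0.331.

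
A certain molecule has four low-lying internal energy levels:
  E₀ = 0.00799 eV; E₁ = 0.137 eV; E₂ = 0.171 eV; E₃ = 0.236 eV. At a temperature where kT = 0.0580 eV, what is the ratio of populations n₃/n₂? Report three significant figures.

0.326

n₃/n₂ = exp[−(E₃−E₂)/kT] = exp(−(0.065 eV)/(0.0580 eV)) = exp(-1.1207) = 0.326.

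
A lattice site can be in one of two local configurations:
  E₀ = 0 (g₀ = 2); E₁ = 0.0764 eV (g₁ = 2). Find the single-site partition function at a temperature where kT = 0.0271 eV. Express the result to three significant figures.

Z = 2.12

Eᵢ/kT = 0, 2.8192.
Z = Σ gᵢe^(−Eᵢ/kT) = 2·e^(−0) + 2·e^(−2.8192) = 2.0000 + 0.11931 = 2.1193.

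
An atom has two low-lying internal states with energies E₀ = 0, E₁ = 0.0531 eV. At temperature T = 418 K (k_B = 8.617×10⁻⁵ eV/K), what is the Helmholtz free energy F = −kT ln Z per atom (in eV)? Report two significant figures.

-0.0074 eV

k_BT = 8.617×10⁻⁵ × 418 K = 0.03602 eV.
Eᵢ/kT = 0, 1.474.
Z = Σ e^(−Eᵢ/kT) = e^(−0) + e^(−1.474) = 1.000 + 0.2290 = 1.229.
F = −kT ln Z = −0.03602 × ln(1.229) = −0.03602 × 0.2062 = -0.0074 eV.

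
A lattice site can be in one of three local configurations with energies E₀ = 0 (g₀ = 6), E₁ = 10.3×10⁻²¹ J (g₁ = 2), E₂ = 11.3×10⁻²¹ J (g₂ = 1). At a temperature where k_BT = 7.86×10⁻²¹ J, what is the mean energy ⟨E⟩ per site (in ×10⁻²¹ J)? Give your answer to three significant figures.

Eᵢ/kT = 0, 1.3104, 1.4377.
Z = Σ gᵢe^(−Eᵢ/kT) = 6·e^(−0) + 2·e^(−1.3104) + 1·e^(−1.4377) = 6.0000 + 0.53942 + 0.23747 = 6.7769.
⟨E⟩ = Σ Eᵢ gᵢe^(−Eᵢ/kT) / Z = (0·6.0000 + 10.3·0.53942 + 11.3·0.23747) / 6.7769 = 1.22 ×10⁻²¹ J.

1.22 ×10⁻²¹ J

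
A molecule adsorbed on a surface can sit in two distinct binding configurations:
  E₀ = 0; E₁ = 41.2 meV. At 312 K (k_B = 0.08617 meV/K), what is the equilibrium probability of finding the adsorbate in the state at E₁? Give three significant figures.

k_BT = 0.08617 × 312 K = 26.885 meV.
Eᵢ/kT = 0, 1.5325.
Z = Σ e^(−Eᵢ/kT) = e^(−0) + e^(−1.5325) = 1.0000 + 0.21600 = 1.2160.
P₁ = e^(−E₁/kT) / Z = 0.21600/1.2160 = 0.178.

0.178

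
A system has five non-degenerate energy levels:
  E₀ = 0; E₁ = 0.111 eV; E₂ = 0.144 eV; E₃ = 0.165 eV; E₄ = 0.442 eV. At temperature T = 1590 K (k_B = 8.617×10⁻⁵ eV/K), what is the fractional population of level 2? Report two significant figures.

0.16

k_BT = 8.617×10⁻⁵ × 1590 K = 0.1370 eV.
Eᵢ/kT = 0, 0.8102, 1.051, 1.204, 3.226.
Z = Σ e^(−Eᵢ/kT) = e^(−0) + e^(−0.8102) + e^(−1.051) + e^(−1.204) + e^(−3.226) = 1.000 + 0.4448 + 0.3496 + 0.3000 + 0.03972 = 2.134.
P₂ = e^(−E₂/kT) / Z = 0.3496/2.134 = 0.16.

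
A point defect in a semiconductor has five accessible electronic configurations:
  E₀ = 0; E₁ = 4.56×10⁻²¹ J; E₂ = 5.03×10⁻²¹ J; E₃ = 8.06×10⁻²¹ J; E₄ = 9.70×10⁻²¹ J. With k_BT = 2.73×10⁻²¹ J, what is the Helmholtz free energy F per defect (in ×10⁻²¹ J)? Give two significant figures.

-0.97 ×10⁻²¹ J

Eᵢ/kT = 0, 1.670, 1.842, 2.952, 3.553.
Z = Σ e^(−Eᵢ/kT) = e^(−0) + e^(−1.670) + e^(−1.842) + e^(−2.952) + e^(−3.553) = 1.000 + 0.1882 + 0.1585 + 0.05224 + 0.02864 = 1.428.
F = −kT ln Z = −2.73 × ln(1.428) = −2.73 × 0.3563 = -0.97 ×10⁻²¹ J.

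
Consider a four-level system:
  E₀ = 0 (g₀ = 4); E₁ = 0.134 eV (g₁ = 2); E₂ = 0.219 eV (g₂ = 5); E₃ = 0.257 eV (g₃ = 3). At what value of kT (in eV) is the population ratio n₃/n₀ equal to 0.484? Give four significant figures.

0.5868 eV

n₃/n₀ = (g₃/g₀) exp[−(E₃−E₀)/kT] = 0.484.
⇒ (E₃−E₀)/kT = ln((3/4)/0.484) = ln(1.54959) = 0.437990.
kT = 0.257 eV / 0.437990 = 0.5868 eV.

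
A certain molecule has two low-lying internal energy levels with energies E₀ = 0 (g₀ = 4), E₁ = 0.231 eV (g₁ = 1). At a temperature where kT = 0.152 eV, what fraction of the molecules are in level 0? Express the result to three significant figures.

0.948

Eᵢ/kT = 0, 1.5197.
Z = Σ gᵢe^(−Eᵢ/kT) = 4·e^(−0) + 1·e^(−1.5197) = 4.0000 + 0.21878 = 4.2188.
P₀ = g₀ e^(−E₀/kT) / Z = 4.0000/4.2188 = 0.948.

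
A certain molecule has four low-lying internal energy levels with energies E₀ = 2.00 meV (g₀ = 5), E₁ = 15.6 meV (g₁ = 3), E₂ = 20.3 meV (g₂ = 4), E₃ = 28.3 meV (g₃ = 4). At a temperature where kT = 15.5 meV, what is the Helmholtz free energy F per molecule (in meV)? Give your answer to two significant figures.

-31 meV

Eᵢ/kT = 0.1290, 1.006, 1.310, 1.826.
Z = Σ gᵢe^(−Eᵢ/kT) = 5·e^(−0.1290) + 3·e^(−1.006) + 4·e^(−1.310) + 4·e^(−1.826) = 4.395 + 1.097 + 1.079 + 0.6442 = 7.215.
F = −kT ln Z = −15.5 × ln(7.215) = −15.5 × 1.976 = -31 meV.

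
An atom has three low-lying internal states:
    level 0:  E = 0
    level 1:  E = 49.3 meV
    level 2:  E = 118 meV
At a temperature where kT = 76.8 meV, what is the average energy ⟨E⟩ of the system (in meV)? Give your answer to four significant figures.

29.48 meV

Eᵢ/kT = 0, 0.641927, 1.53646.
Z = Σ e^(−Eᵢ/kT) = e^(−0) + e^(−0.641927) + e^(−1.53646) = 1.00000 + 0.526277 + 0.215141 = 1.74142.
⟨E⟩ = Σ Eᵢ e^(−Eᵢ/kT) / Z = (0·1.00000 + 49.3·0.526277 + 118·0.215141) / 1.74142 = 29.48 meV.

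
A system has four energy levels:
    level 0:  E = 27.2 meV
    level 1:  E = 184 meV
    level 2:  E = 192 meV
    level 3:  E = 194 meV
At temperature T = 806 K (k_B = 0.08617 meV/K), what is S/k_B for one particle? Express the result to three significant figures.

0.777

k_BT = 0.08617 × 806 K = 69.453 meV.
Eᵢ/kT = 0.39163, 2.6493, 2.7645, 2.7933.
Z = Σ e^(−Eᵢ/kT) = e^(−0.39163) + e^(−2.6493) + e^(−2.7645) + e^(−2.7933) = 0.67595 + 0.070701 + 0.063008 + 0.061219 = 0.87088.
⟨E⟩ = Σ EᵢPᵢ = 63.578 meV.
S/k_B = ln Z + ⟨E⟩/kT = ln(0.87088) + 63.578/69.453 = -0.13825 + 0.91541 = 0.777.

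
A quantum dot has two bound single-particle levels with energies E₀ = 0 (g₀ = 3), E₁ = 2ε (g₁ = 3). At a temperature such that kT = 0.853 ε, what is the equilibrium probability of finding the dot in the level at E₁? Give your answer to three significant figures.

0.0875

Eᵢ/kT = 0, 2.3447.
Z = Σ gᵢe^(−Eᵢ/kT) = 3·e^(−0) + 3·e^(−2.3447) = 3.0000 + 0.28763 = 3.2876.
P₁ = g₁ e^(−E₁/kT) / Z = 0.28763/3.2876 = 0.0875.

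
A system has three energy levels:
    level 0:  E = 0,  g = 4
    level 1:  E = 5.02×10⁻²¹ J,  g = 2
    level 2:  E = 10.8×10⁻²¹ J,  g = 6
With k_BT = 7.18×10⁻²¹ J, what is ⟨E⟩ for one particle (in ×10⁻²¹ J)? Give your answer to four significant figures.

Eᵢ/kT = 0, 0.699164, 1.50418.
Z = Σ gᵢe^(−Eᵢ/kT) = 4·e^(−0) + 2·e^(−0.699164) + 6·e^(−1.50418) = 4.00000 + 0.994001 + 1.33320 = 6.32720.
⟨E⟩ = Σ Eᵢ gᵢe^(−Eᵢ/kT) / Z = (0·4.00000 + 5.02·0.994001 + 10.8·1.33320) / 6.32720 = 3.064 ×10⁻²¹ J.

3.064 ×10⁻²¹ J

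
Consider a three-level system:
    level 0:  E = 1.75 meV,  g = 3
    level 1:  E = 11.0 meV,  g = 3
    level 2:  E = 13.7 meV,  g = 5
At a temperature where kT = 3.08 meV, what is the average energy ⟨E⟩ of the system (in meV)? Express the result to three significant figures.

2.55 meV

Eᵢ/kT = 0.56818, 3.5714, 4.4481.
Z = Σ gᵢe^(−Eᵢ/kT) = 3·e^(−0.56818) + 3·e^(−3.5714) + 5·e^(−4.4481) = 1.6997 + 0.084349 + 0.058504 = 1.8426.
⟨E⟩ = Σ Eᵢ gᵢe^(−Eᵢ/kT) / Z = (1.75·1.6997 + 11.0·0.084349 + 13.7·0.058504) / 1.8426 = 2.55 meV.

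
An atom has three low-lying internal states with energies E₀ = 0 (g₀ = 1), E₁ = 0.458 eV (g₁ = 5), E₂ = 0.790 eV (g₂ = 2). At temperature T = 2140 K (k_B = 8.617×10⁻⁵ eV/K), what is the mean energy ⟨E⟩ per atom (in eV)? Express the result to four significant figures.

0.1473 eV

k_BT = 8.617×10⁻⁵ × 2140 K = 0.184404 eV.
Eᵢ/kT = 0, 2.48368, 4.28407.
Z = Σ gᵢe^(−Eᵢ/kT) = 1·e^(−0) + 5·e^(−2.48368) + 2·e^(−4.28407) = 1.00000 + 0.417178 + 0.0275729 = 1.44475.
⟨E⟩ = Σ Eᵢ gᵢe^(−Eᵢ/kT) / Z = (0·1.00000 + 0.458·0.417178 + 0.790·0.0275729) / 1.44475 = 0.1473 eV.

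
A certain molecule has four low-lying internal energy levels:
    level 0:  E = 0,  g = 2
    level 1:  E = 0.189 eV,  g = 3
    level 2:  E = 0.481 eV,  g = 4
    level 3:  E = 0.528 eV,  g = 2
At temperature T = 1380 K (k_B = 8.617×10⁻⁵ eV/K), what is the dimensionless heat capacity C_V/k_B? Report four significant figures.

k_BT = 8.617×10⁻⁵ × 1380 K = 0.118915 eV.
Eᵢ/kT = 0, 1.58937, 4.04491, 4.44015.
Z = Σ gᵢe^(−Eᵢ/kT) = 2·e^(−0) + 3·e^(−1.58937) + 4·e^(−4.04491) + 2·e^(−4.44015) = 2.00000 + 0.612162 + 0.0700451 + 0.0235883 = 2.70580.
⟨E⟩ = 0.0598141 eV, ⟨E²⟩ = 0.0165011 eV².
C_V/k_B = (⟨E²⟩ − ⟨E⟩²)/(kT)² = (0.0165011 − 0.00357773)/0.0141408 = 0.9139.

0.9139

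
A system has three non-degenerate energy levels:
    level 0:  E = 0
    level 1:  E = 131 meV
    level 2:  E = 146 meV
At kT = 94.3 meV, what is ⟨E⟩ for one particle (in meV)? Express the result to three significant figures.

Eᵢ/kT = 0, 1.3892, 1.5483.
Z = Σ e^(−Eᵢ/kT) = e^(−0) + e^(−1.3892) + e^(−1.5483) = 1.0000 + 0.24927 + 0.21261 = 1.4619.
⟨E⟩ = Σ Eᵢ e^(−Eᵢ/kT) / Z = (0·1.0000 + 131·0.24927 + 146·0.21261) / 1.4619 = 43.6 meV.

43.6 meV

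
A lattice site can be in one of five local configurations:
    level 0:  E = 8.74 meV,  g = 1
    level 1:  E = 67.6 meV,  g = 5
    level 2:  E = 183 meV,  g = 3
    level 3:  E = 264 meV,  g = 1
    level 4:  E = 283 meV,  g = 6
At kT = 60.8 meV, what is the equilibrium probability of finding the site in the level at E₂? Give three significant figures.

0.0542

Eᵢ/kT = 0.14375, 1.1118, 3.0099, 4.3421, 4.6546.
Z = Σ gᵢe^(−Eᵢ/kT) = 1·e^(−0.14375) + 5·e^(−1.1118) + 3·e^(−3.0099) + 1·e^(−4.3421) + 6·e^(−4.6546) = 0.86610 + 1.6448 + 0.14789 + 0.013009 + 0.057106 = 2.7289.
P₂ = g₂ e^(−E₂/kT) / Z = 0.14789/2.7289 = 0.0542.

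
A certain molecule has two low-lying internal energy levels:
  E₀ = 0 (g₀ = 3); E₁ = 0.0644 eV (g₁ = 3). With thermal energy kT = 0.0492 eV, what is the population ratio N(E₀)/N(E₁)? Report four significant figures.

3.702

n₀/n₁ = (g₀/g₁) exp[−(E₀−E₁)/kT] = (3/3) × exp(−(-0.0644 eV)/(0.0492 eV)) = (3/3) × exp(1.30894) = 3.702.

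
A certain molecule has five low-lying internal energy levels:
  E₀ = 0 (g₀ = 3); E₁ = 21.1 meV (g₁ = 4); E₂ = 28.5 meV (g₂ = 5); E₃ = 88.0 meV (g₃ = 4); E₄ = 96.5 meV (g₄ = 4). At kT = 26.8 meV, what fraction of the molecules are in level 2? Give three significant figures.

0.254

Eᵢ/kT = 0, 0.78731, 1.0634, 3.2836, 3.6007.
Z = Σ gᵢe^(−Eᵢ/kT) = 3·e^(−0) + 4·e^(−0.78731) + 5·e^(−1.0634) + 4·e^(−3.2836) + 4·e^(−3.6007) = 3.0000 + 1.8203 + 1.7264 + 0.14997 + 0.10922 = 6.8059.
P₂ = g₂ e^(−E₂/kT) / Z = 1.7264/6.8059 = 0.254.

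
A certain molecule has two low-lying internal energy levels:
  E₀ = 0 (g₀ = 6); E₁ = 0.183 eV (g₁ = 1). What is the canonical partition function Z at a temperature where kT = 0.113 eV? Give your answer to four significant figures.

Z = 6.198

Eᵢ/kT = 0, 1.61947.
Z = Σ gᵢe^(−Eᵢ/kT) = 6·e^(−0) + 1·e^(−1.61947) = 6.00000 + 0.198004 = 6.19800.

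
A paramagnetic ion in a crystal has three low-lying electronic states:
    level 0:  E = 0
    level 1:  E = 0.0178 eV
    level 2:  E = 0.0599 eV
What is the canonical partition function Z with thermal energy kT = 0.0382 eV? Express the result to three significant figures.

Eᵢ/kT = 0, 0.46597, 1.5681.
Z = Σ e^(−Eᵢ/kT) = e^(−0) + e^(−0.46597) + e^(−1.5681) = 1.0000 + 0.62753 + 0.20844 = 1.8360.

Z = 1.84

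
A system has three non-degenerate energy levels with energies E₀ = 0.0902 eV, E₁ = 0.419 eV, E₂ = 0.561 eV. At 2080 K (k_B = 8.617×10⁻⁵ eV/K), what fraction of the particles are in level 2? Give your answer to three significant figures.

k_BT = 8.617×10⁻⁵ × 2080 K = 0.17923 eV.
Eᵢ/kT = 0.50326, 2.3378, 3.1301.
Z = Σ e^(−Eᵢ/kT) = e^(−0.50326) + e^(−2.3378) + e^(−3.1301) = 0.60456 + 0.096540 + 0.043713 = 0.74481.
P₂ = e^(−E₂/kT) / Z = 0.043713/0.74481 = 0.0587.

0.0587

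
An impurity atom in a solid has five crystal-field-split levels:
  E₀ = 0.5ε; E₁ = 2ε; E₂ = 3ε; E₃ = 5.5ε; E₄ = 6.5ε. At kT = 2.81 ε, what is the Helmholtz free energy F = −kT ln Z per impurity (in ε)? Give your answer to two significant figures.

-1.8 ε

Eᵢ/kT = 0.1779, 0.7117, 1.068, 1.957, 2.313.
Z = Σ e^(−Eᵢ/kT) = e^(−0.1779) + e^(−0.7117) + e^(−1.068) + e^(−1.957) + e^(−2.313) = 0.8370 + 0.4908 + 0.3437 + 0.1413 + 0.09896 = 1.912.
F = −kT ln Z = −2.81 × ln(1.912) = −2.81 × 0.6481 = -1.8 ε.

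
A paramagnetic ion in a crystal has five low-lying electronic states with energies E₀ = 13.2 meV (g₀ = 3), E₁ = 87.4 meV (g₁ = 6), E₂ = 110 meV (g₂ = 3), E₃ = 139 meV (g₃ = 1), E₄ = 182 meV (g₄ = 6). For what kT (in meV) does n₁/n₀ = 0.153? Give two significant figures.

n₁/n₀ = (g₁/g₀) exp[−(E₁−E₀)/kT] = 0.153.
⇒ (E₁−E₀)/kT = ln((6/3)/0.153) = ln(13.07) = 2.570.
kT = 74.2 meV / 2.570 = 29 meV.

29 meV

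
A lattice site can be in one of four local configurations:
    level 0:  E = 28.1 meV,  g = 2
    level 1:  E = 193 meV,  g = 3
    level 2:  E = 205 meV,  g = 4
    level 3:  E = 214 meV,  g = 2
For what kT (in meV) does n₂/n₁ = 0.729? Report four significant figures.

n₂/n₁ = (g₂/g₁) exp[−(E₂−E₁)/kT] = 0.729.
⇒ (E₂−E₁)/kT = ln((4/3)/0.729) = ln(1.82899) = 0.603764.
kT = 12 meV / 0.603764 = 19.88 meV.

19.88 meV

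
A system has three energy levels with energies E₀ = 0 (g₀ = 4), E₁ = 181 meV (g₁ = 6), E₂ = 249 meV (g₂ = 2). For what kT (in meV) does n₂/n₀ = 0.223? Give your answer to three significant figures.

308 meV

n₂/n₀ = (g₂/g₀) exp[−(E₂−E₀)/kT] = 0.223.
⇒ (E₂−E₀)/kT = ln((2/4)/0.223) = ln(2.2422) = 0.80746.
kT = 249 meV / 0.80746 = 308 meV.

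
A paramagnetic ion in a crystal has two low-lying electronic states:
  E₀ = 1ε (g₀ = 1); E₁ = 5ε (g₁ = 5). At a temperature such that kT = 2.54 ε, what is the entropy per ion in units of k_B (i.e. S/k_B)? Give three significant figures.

1.51

Eᵢ/kT = 0.39370, 1.9685.
Z = Σ gᵢe^(−Eᵢ/kT) = 1·e^(−0.39370) + 5·e^(−1.9685) = 0.67456 + 0.69833 = 1.3729.
⟨E⟩ = Σ EᵢPᵢ = 3.0346 ε.
S/k_B = ln Z + ⟨E⟩/kT = ln(1.3729) + 3.0346/2.54 = 0.31693 + 1.1947 = 1.51.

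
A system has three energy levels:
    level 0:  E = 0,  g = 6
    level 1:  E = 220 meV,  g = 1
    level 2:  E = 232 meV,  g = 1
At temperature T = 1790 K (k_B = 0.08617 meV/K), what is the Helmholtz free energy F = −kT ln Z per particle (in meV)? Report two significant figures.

-290 meV

k_BT = 0.08617 × 1790 K = 154.2 meV.
Eᵢ/kT = 0, 1.427, 1.505.
Z = Σ gᵢe^(−Eᵢ/kT) = 6·e^(−0) + 1·e^(−1.427) + 1·e^(−1.505) = 6.000 + 0.2400 + 0.2220 = 6.462.
F = −kT ln Z = −154.2 × ln(6.462) = −154.2 × 1.866 = -290 meV.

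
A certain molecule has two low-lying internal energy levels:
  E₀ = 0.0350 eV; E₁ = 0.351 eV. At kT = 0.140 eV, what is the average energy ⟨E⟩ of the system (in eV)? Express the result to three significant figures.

Eᵢ/kT = 0.25000, 2.5071.
Z = Σ e^(−Eᵢ/kT) = e^(−0.25000) + e^(−2.5071) = 0.77880 + 0.081504 = 0.86030.
⟨E⟩ = Σ Eᵢ e^(−Eᵢ/kT) / Z = (0.0350·0.77880 + 0.351·0.081504) / 0.86030 = 0.0649 eV.

0.0649 eV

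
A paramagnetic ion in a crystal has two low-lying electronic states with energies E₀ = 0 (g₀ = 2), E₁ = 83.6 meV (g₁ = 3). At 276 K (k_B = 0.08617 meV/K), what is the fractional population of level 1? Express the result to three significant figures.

k_BT = 0.08617 × 276 K = 23.783 meV.
Eᵢ/kT = 0, 3.5151.
Z = Σ gᵢe^(−Eᵢ/kT) = 2·e^(−0) + 3·e^(−3.5151) = 2.0000 + 0.089234 = 2.0892.
P₁ = g₁ e^(−E₁/kT) / Z = 0.089234/2.0892 = 0.0427.

0.0427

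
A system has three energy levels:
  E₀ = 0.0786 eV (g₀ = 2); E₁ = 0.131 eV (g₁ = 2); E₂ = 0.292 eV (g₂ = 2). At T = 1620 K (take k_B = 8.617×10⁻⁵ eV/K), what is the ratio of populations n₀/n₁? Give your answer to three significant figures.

1.46

k_BT = 8.617×10⁻⁵ × 1620 K = 0.13960 eV.
n₀/n₁ = (g₀/g₁) exp[−(E₀−E₁)/kT] = (2/2) × exp(−(-0.0524 eV)/(0.13960 eV)) = (2/2) × exp(0.37536) = 1.46.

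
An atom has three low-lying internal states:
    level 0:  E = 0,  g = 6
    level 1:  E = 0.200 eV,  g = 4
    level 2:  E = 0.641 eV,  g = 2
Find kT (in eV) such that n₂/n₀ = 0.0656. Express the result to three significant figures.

0.394 eV

n₂/n₀ = (g₂/g₀) exp[−(E₂−E₀)/kT] = 0.0656.
⇒ (E₂−E₀)/kT = ln((2/6)/0.0656) = ln(5.0813) = 1.6256.
kT = 0.641 eV / 1.6256 = 0.394 eV.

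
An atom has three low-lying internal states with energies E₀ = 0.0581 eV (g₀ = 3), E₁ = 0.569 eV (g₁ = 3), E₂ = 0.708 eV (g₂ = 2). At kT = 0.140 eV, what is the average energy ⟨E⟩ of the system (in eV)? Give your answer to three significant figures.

Eᵢ/kT = 0.41500, 4.0643, 5.0571.
Z = Σ gᵢe^(−Eᵢ/kT) = 3·e^(−0.41500) + 3·e^(−4.0643) + 2·e^(−5.0571) = 1.9810 + 0.051525 + 0.012728 = 2.0453.
⟨E⟩ = Σ Eᵢ gᵢe^(−Eᵢ/kT) / Z = (0.0581·1.9810 + 0.569·0.051525 + 0.708·0.012728) / 2.0453 = 0.0750 eV.

0.0750 eV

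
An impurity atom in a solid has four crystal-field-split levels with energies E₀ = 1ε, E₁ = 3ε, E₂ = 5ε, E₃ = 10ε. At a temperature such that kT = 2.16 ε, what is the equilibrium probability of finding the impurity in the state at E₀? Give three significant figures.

0.638

Eᵢ/kT = 0.46296, 1.3889, 2.3148, 4.6296.
Z = Σ e^(−Eᵢ/kT) = e^(−0.46296) + e^(−1.3889) + e^(−2.3148) + e^(−4.6296) = 0.62942 + 0.24935 + 0.098786 + 0.0097587 = 0.98731.
P₀ = e^(−E₀/kT) / Z = 0.62942/0.98731 = 0.638.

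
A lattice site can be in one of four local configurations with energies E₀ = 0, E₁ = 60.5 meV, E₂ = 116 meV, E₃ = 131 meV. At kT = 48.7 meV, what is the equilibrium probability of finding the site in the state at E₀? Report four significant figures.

0.6901

Eᵢ/kT = 0, 1.24230, 2.38193, 2.68994.
Z = Σ e^(−Eᵢ/kT) = e^(−0) + e^(−1.24230) + e^(−2.38193) + e^(−2.68994) = 1.00000 + 0.288719 + 0.0923721 + 0.0678850 = 1.44898.
P₀ = e^(−E₀/kT) / Z = 1.00000/1.44898 = 0.6901.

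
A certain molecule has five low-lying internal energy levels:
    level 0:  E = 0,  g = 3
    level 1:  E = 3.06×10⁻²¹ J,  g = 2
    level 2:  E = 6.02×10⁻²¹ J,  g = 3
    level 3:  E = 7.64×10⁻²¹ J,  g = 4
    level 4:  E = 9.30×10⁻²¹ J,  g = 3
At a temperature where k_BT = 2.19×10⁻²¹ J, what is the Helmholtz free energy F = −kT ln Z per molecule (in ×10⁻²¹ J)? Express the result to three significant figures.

-2.95 ×10⁻²¹ J

Eᵢ/kT = 0, 1.3973, 2.7489, 3.4886, 4.2466.
Z = Σ gᵢe^(−Eᵢ/kT) = 3·e^(−0) + 2·e^(−1.3973) + 3·e^(−2.7489) + 4·e^(−3.4886) + 3·e^(−4.2466) = 3.0000 + 0.49453 + 0.19199 + 0.12217 + 0.042938 = 3.8516.
F = −kT ln Z = −2.19 × ln(3.8516) = −2.19 × 1.3485 = -2.95 ×10⁻²¹ J.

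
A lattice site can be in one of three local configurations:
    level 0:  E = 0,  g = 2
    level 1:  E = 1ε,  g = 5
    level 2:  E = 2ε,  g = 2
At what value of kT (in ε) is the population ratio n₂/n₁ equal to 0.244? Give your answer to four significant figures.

n₂/n₁ = (g₂/g₁) exp[−(E₂−E₁)/kT] = 0.244.
⇒ (E₂−E₁)/kT = ln((2/5)/0.244) = ln(1.63934) = 0.494294.
kT = 1ε / 0.494294 = 2.023 ε.

2.023 ε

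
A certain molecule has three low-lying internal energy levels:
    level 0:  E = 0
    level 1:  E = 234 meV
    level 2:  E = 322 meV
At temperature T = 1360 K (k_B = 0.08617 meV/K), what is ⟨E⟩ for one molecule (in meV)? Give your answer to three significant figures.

43.7 meV

k_BT = 0.08617 × 1360 K = 117.19 meV.
Eᵢ/kT = 0, 1.9968, 2.7477.
Z = Σ e^(−Eᵢ/kT) = e^(−0) + e^(−1.9968) + e^(−2.7477) = 1.0000 + 0.13577 + 0.064075 = 1.1998.
⟨E⟩ = Σ Eᵢ e^(−Eᵢ/kT) / Z = (0·1.0000 + 234·0.13577 + 322·0.064075) / 1.1998 = 43.7 meV.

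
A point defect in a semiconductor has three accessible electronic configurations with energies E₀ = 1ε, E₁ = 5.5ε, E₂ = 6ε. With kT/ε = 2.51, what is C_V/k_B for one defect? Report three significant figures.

Eᵢ/kT = 0.39841, 2.1912, 2.3904.
Z = Σ e^(−Eᵢ/kT) = e^(−0.39841) + e^(−2.1912) + e^(−2.3904) = 0.67139 + 0.11178 + 0.091593 = 0.87476.
⟨E⟩ = 2.0986 ε, ⟨E²⟩ = 8.4024 ε².
C_V/k_B = (⟨E²⟩ − ⟨E⟩²)/(kT)² = (8.4024 − 4.4041)/6.3001 = 0.635.

0.635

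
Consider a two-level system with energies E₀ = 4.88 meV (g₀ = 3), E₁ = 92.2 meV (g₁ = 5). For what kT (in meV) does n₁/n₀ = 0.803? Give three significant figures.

n₁/n₀ = (g₁/g₀) exp[−(E₁−E₀)/kT] = 0.803.
⇒ (E₁−E₀)/kT = ln((5/3)/0.803) = ln(2.0756) = 0.73025.
kT = 87.32 meV / 0.73025 = 120 meV.

120 meV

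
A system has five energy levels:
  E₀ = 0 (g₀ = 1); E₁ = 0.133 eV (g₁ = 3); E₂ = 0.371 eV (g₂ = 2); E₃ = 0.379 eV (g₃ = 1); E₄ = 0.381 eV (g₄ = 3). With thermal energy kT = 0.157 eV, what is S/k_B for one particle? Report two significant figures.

Eᵢ/kT = 0, 0.8471, 2.363, 2.414, 2.427.
Z = Σ gᵢe^(−Eᵢ/kT) = 1·e^(−0) + 3·e^(−0.8471) + 2·e^(−2.363) + 1·e^(−2.414) + 3·e^(−2.427) = 1.000 + 1.286 + 0.1883 + 0.08946 + 0.2649 = 2.829.
⟨E⟩ = Σ EᵢPᵢ = 0.1328 eV.
S/k_B = ln Z + ⟨E⟩/kT = ln(2.829) + 0.1328/0.157 = 1.040 + 0.8459 = 1.9.

1.9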